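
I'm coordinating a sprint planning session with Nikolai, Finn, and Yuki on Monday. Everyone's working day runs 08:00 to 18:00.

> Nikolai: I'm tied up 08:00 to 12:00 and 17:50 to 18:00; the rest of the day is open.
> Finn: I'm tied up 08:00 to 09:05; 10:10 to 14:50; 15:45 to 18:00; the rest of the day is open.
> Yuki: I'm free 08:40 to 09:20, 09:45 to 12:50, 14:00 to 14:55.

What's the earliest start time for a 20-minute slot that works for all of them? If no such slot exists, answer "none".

Nikolai free: 12:00-17:50 (invert busy blocks within the working day).
Finn free: 09:05-10:10, 14:50-15:45 (invert busy blocks within the working day).
Yuki free: 08:40-09:20, 09:45-12:50, 14:00-14:55.
Nikolai ∩ Finn: 14:50-15:45.
Nikolai ∩ Finn ∩ Yuki: 14:50-14:55.
So the common availability across everyone is 14:50-14:55.
No common window is at least 20 minutes long.

none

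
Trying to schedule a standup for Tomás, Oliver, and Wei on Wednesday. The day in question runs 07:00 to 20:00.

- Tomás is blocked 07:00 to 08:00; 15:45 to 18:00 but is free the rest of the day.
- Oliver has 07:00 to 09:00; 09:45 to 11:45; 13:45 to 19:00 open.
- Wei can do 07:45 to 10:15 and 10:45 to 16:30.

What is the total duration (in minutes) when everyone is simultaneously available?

Tomás free: 08:00-15:45, 18:00-20:00 (invert busy blocks within the working day).
Oliver free: 07:00-09:00, 09:45-11:45, 13:45-19:00.
Wei free: 07:45-10:15, 10:45-16:30.
Tomás ∩ Oliver: 08:00-09:00, 09:45-11:45, 13:45-15:45, 18:00-19:00.
Tomás ∩ Oliver ∩ Wei: 08:00-09:00, 09:45-10:15, 10:45-11:45, 13:45-15:45.
Those are the intersection windows.
Summing the common windows: 60 + 30 + 60 + 120 = 270 minutes.

270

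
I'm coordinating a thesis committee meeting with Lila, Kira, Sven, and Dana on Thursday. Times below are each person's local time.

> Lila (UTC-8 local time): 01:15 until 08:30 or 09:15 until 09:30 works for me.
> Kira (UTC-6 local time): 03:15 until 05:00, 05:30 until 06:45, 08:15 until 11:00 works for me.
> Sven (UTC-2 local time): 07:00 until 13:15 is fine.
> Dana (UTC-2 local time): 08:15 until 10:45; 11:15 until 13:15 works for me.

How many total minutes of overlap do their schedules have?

Lila in UTC: 09:15-16:30, 17:15-17:30 (add 8h to convert from UTC-8).
Kira in UTC: 09:15-11:00, 11:30-12:45, 14:15-17:00 (add 6h to convert from UTC-6).
Sven in UTC: 09:00-15:15 (add 2h to convert from UTC-2).
Dana in UTC: 10:15-12:45, 13:15-15:15 (add 2h to convert from UTC-2).
Lila ∩ Kira: 09:15-11:00, 11:30-12:45, 14:15-16:30.
Lila ∩ Kira ∩ Sven: 09:15-11:00, 11:30-12:45, 14:15-15:15.
Lila ∩ Kira ∩ Sven ∩ Dana: 10:15-11:00, 11:30-12:45, 14:15-15:15.
Summing the common windows: 45 + 75 + 60 = 180 minutes.

180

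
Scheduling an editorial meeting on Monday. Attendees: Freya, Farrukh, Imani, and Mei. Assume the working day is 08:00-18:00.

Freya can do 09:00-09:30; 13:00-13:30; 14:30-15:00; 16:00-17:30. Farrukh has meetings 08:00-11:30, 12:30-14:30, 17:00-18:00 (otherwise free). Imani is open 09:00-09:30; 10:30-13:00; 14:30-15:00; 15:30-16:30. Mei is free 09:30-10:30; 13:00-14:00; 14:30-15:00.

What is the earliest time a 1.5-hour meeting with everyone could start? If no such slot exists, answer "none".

Freya free: 09:00-09:30, 13:00-13:30, 14:30-15:00, 16:00-17:30.
Farrukh free: 11:30-12:30, 14:30-17:00 (invert busy blocks within the working day).
Imani free: 09:00-09:30, 10:30-13:00, 14:30-15:00, 15:30-16:30.
Mei free: 09:30-10:30, 13:00-14:00, 14:30-15:00.
Freya ∩ Farrukh: 14:30-15:00, 16:00-17:00.
Freya ∩ Farrukh ∩ Imani: 14:30-15:00, 16:00-16:30.
Freya ∩ Farrukh ∩ Imani ∩ Mei: 14:30-15:00.
No common window is at least 90 minutes long.

none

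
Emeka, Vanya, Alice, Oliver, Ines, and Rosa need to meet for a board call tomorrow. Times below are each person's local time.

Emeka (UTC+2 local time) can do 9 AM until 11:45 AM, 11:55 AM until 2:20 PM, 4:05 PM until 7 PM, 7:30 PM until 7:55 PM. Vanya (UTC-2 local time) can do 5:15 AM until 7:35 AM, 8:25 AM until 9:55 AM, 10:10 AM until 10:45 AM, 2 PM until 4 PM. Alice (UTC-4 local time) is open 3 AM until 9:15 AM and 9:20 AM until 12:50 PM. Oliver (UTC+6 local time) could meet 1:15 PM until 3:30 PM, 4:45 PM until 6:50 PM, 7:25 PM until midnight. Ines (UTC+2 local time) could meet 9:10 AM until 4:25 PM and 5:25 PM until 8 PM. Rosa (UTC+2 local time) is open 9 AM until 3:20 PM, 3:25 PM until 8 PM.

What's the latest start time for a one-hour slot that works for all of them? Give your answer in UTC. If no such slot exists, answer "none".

10:55

Emeka in UTC: 07:00-09:45, 09:55-12:20, 14:05-17:00, 17:30-17:55 (subtract 2h to convert from UTC+2).
Vanya in UTC: 07:15-09:35, 10:25-11:55, 12:10-12:45, 16:00-18:00 (add 2h to convert from UTC-2).
Alice in UTC: 07:00-13:15, 13:20-16:50 (add 4h to convert from UTC-4).
Oliver in UTC: 07:15-09:30, 10:45-12:50, 13:25-18:00 (subtract 6h to convert from UTC+6).
Ines in UTC: 07:10-14:25, 15:25-18:00 (subtract 2h to convert from UTC+2).
Rosa in UTC: 07:00-13:20, 13:25-18:00 (subtract 2h to convert from UTC+2).
Emeka ∩ Vanya: 07:15-09:35, 10:25-11:55, 12:10-12:20, 16:00-17:00, 17:30-17:55.
Emeka ∩ Vanya ∩ Alice: 07:15-09:35, 10:25-11:55, 12:10-12:20, 16:00-16:50.
Emeka ∩ Vanya ∩ Alice ∩ Oliver: 07:15-09:30, 10:45-11:55, 12:10-12:20, 16:00-16:50.
Emeka ∩ Vanya ∩ Alice ∩ Oliver ∩ Ines: 07:15-09:30, 10:45-11:55, 12:10-12:20, 16:00-16:50.
Emeka ∩ Vanya ∩ Alice ∩ Oliver ∩ Ines ∩ Rosa: 07:15-09:30, 10:45-11:55, 12:10-12:20, 16:00-16:50.
The last common window of at least 60 minutes is 10:45-11:55; a 60-minute meeting can start as late as 10:55 and still end by 11:55.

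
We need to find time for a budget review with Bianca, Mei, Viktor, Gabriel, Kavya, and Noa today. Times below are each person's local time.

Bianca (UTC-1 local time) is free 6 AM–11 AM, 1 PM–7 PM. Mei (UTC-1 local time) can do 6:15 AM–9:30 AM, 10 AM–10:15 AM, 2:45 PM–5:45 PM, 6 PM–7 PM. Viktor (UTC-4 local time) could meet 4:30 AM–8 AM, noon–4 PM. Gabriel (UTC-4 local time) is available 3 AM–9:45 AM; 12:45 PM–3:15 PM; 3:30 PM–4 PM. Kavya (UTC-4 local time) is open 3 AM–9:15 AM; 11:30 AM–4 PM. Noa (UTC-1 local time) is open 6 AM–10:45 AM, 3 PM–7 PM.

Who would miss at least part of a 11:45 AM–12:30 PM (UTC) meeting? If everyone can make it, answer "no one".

Bianca in UTC: 07:00-12:00, 14:00-20:00 (add 1h to convert from UTC-1).
Mei in UTC: 07:15-10:30, 11:00-11:15, 15:45-18:45, 19:00-20:00 (add 1h to convert from UTC-1).
Viktor in UTC: 08:30-12:00, 16:00-20:00 (add 4h to convert from UTC-4).
Gabriel in UTC: 07:00-13:45, 16:45-19:15, 19:30-20:00 (add 4h to convert from UTC-4).
Kavya in UTC: 07:00-13:15, 15:30-20:00 (add 4h to convert from UTC-4).
Noa in UTC: 07:00-11:45, 16:00-20:00 (add 1h to convert from UTC-1).
Bianca: not fully free for 11:45-12:30. Mei: not fully free for 11:45-12:30. Viktor: not fully free for 11:45-12:30. Gabriel: free for 11:45-12:30. Kavya: free for 11:45-12:30. Noa: not fully free for 11:45-12:30.

Bianca, Mei, Noa, Viktor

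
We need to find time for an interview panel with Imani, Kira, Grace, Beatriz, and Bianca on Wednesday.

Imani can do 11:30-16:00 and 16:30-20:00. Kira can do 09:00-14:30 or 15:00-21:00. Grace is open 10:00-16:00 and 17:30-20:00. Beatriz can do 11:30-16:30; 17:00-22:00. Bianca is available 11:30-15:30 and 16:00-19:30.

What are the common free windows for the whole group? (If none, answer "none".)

Imani ∩ Kira: 11:30-14:30, 15:00-16:00, 16:30-20:00.
Imani ∩ Kira ∩ Grace: 11:30-14:30, 15:00-16:00, 17:30-20:00.
Imani ∩ Kira ∩ Grace ∩ Beatriz: 11:30-14:30, 15:00-16:00, 17:30-20:00.
Imani ∩ Kira ∩ Grace ∩ Beatriz ∩ Bianca: 11:30-14:30, 15:00-15:30, 17:30-19:30.

11:30-14:30, 15:00-15:30, 17:30-19:30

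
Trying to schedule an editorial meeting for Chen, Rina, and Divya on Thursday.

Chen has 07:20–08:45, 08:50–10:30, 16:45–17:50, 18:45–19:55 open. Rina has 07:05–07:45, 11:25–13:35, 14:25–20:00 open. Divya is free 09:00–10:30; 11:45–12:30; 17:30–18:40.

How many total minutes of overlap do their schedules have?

20

Chen ∩ Rina: 07:20-07:45, 16:45-17:50, 18:45-19:55.
Chen ∩ Rina ∩ Divya: 17:30-17:50.
That's a single block of 20 minutes.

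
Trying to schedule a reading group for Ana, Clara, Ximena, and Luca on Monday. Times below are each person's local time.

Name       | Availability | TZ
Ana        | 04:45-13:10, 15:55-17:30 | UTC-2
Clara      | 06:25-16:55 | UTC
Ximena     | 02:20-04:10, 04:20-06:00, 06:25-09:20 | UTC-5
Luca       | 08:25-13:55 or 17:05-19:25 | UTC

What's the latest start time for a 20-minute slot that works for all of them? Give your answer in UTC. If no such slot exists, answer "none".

Ana in UTC: 06:45-15:10, 17:55-19:30 (add 2h to convert from UTC-2).
Clara in UTC: 06:25-16:55.
Ximena in UTC: 07:20-09:10, 09:20-11:00, 11:25-14:20 (add 5h to convert from UTC-5).
Luca in UTC: 08:25-13:55, 17:05-19:25.
Ana ∩ Clara: 06:45-15:10.
Ana ∩ Clara ∩ Ximena: 07:20-09:10, 09:20-11:00, 11:25-14:20.
Ana ∩ Clara ∩ Ximena ∩ Luca: 08:25-09:10, 09:20-11:00, 11:25-13:55.
The last common window of at least 20 minutes is 11:25-13:55; a 20-minute meeting can start as late as 13:35 and still end by 13:55.

13:35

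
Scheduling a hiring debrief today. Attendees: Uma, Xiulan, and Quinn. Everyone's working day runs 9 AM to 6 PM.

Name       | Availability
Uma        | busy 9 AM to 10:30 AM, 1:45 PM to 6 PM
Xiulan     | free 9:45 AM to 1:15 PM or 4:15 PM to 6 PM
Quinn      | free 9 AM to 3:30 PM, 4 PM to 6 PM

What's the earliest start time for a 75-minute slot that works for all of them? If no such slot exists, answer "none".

10:30

Uma free: 10:30-13:45 (invert busy blocks within the working day).
Xiulan free: 09:45-13:15, 16:15-18:00.
Quinn free: 09:00-15:30, 16:00-18:00.
Uma ∩ Xiulan: 10:30-13:15.
Uma ∩ Xiulan ∩ Quinn: 10:30-13:15.
The first common window of at least 75 minutes is 10:30-13:15, so the earliest start is 10:30.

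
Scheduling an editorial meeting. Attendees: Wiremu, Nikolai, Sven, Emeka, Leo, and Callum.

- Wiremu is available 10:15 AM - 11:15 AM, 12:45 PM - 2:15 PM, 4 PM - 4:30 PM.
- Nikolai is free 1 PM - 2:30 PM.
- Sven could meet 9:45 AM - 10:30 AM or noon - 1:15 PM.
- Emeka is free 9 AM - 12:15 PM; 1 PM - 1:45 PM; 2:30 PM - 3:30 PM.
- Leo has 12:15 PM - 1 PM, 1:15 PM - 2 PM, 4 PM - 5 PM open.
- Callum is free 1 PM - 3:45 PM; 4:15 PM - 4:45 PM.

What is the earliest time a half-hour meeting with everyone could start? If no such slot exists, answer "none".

Wiremu ∩ Nikolai: 13:00-14:15.
Wiremu ∩ Nikolai ∩ Sven: 13:00-13:15.
Wiremu ∩ Nikolai ∩ Sven ∩ Emeka: 13:00-13:15.
Wiremu ∩ Nikolai ∩ Sven ∩ Emeka ∩ Leo: ∅.
Wiremu ∩ Nikolai ∩ Sven ∩ Emeka ∩ Leo ∩ Callum: ∅.
There is no time when everyone is free.
No common window is at least 30 minutes long.

none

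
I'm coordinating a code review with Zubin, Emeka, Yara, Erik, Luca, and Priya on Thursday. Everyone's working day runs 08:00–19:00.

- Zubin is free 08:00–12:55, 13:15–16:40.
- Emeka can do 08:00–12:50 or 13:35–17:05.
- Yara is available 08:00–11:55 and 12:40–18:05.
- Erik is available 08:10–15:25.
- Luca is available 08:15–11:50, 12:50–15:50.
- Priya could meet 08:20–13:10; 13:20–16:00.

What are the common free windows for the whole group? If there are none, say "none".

08:20-11:50, 13:35-15:25

Zubin ∩ Emeka: 08:00-12:50, 13:35-16:40.
Zubin ∩ Emeka ∩ Yara: 08:00-11:55, 12:40-12:50, 13:35-16:40.
Zubin ∩ Emeka ∩ Yara ∩ Erik: 08:10-11:55, 12:40-12:50, 13:35-15:25.
Zubin ∩ Emeka ∩ Yara ∩ Erik ∩ Luca: 08:15-11:50, 13:35-15:25.
Zubin ∩ Emeka ∩ Yara ∩ Erik ∩ Luca ∩ Priya: 08:20-11:50, 13:35-15:25.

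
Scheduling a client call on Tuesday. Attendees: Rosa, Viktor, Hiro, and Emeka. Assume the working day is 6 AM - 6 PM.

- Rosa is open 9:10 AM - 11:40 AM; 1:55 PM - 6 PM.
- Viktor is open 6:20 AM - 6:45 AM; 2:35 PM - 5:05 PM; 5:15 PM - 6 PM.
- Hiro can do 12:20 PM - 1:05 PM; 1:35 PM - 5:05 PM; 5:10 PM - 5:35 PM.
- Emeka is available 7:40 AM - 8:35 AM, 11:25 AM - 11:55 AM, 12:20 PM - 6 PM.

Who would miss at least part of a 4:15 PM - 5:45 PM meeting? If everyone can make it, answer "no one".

Rosa: free for 16:15-17:45. Viktor: not fully free for 16:15-17:45. Hiro: not fully free for 16:15-17:45. Emeka: free for 16:15-17:45.

Hiro, Viktor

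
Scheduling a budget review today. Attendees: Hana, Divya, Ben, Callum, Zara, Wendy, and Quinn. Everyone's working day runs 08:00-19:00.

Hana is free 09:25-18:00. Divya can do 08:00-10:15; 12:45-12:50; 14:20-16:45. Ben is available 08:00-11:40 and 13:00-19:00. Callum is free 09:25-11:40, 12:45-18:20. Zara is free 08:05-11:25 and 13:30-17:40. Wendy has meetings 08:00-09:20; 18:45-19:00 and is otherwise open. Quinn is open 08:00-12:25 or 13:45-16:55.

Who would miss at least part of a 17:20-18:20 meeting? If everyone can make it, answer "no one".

Divya, Hana, Quinn, Zara

Hana free: 09:25-18:00.
Divya free: 08:00-10:15, 12:45-12:50, 14:20-16:45.
Ben free: 08:00-11:40, 13:00-19:00.
Callum free: 09:25-11:40, 12:45-18:20.
Zara free: 08:05-11:25, 13:30-17:40.
Wendy free: 09:20-18:45 (invert busy blocks within the working day).
Quinn free: 08:00-12:25, 13:45-16:55.
Hana: not fully free for 17:20-18:20. Divya: not fully free for 17:20-18:20. Ben: free for 17:20-18:20. Callum: free for 17:20-18:20. Zara: not fully free for 17:20-18:20. Wendy: free for 17:20-18:20. Quinn: not fully free for 17:20-18:20.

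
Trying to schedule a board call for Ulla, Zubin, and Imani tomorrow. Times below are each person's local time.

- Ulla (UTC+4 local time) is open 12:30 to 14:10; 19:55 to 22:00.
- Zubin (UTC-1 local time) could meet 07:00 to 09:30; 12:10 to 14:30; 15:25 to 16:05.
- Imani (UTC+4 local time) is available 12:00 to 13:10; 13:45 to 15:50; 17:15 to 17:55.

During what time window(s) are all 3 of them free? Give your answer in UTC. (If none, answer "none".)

08:30-09:10, 09:45-10:10

Ulla in UTC: 08:30-10:10, 15:55-18:00 (subtract 4h to convert from UTC+4).
Zubin in UTC: 08:00-10:30, 13:10-15:30, 16:25-17:05 (add 1h to convert from UTC-1).
Imani in UTC: 08:00-09:10, 09:45-11:50, 13:15-13:55 (subtract 4h to convert from UTC+4).
Ulla ∩ Zubin: 08:30-10:10, 16:25-17:05.
Ulla ∩ Zubin ∩ Imani: 08:30-09:10, 09:45-10:10.
Those are the intersection windows.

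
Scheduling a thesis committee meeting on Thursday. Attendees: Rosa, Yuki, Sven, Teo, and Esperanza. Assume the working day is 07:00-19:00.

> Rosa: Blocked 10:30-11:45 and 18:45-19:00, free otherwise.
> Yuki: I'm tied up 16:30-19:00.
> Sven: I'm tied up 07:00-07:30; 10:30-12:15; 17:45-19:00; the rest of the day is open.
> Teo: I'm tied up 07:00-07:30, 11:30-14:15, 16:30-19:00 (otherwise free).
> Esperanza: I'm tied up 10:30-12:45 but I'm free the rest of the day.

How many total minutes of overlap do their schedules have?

Rosa free: 07:00-10:30, 11:45-18:45 (invert busy blocks within the working day).
Yuki free: 07:00-16:30 (invert busy blocks within the working day).
Sven free: 07:30-10:30, 12:15-17:45 (invert busy blocks within the working day).
Teo free: 07:30-11:30, 14:15-16:30 (invert busy blocks within the working day).
Esperanza free: 07:00-10:30, 12:45-19:00 (invert busy blocks within the working day).
Rosa ∩ Yuki: 07:00-10:30, 11:45-16:30.
Rosa ∩ Yuki ∩ Sven: 07:30-10:30, 12:15-16:30.
Rosa ∩ Yuki ∩ Sven ∩ Teo: 07:30-10:30, 14:15-16:30.
Rosa ∩ Yuki ∩ Sven ∩ Teo ∩ Esperanza: 07:30-10:30, 14:15-16:30.
Summing the common windows: 180 + 135 = 315 minutes.

315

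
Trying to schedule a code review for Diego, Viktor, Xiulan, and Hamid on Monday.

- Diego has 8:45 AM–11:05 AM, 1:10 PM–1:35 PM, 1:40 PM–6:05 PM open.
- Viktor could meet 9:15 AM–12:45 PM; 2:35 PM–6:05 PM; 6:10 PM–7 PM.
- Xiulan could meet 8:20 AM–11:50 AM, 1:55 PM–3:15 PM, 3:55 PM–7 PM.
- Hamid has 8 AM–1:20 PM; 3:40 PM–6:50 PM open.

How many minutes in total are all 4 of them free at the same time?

240

Diego ∩ Viktor: 09:15-11:05, 14:35-18:05.
Diego ∩ Viktor ∩ Xiulan: 09:15-11:05, 14:35-15:15, 15:55-18:05.
Diego ∩ Viktor ∩ Xiulan ∩ Hamid: 09:15-11:05, 15:55-18:05.
Summing the common windows: 110 + 130 = 240 minutes.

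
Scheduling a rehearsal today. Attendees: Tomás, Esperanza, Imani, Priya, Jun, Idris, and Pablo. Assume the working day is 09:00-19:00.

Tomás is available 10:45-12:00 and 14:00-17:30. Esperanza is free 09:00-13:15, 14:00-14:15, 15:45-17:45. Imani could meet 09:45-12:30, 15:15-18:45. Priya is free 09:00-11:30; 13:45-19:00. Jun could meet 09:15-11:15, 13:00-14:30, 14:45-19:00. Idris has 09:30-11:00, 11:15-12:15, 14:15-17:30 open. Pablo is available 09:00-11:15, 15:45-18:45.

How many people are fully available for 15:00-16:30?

4

Tomás, Priya, Jun, and Idris can make the full 15:00-16:30 slot — that's 4.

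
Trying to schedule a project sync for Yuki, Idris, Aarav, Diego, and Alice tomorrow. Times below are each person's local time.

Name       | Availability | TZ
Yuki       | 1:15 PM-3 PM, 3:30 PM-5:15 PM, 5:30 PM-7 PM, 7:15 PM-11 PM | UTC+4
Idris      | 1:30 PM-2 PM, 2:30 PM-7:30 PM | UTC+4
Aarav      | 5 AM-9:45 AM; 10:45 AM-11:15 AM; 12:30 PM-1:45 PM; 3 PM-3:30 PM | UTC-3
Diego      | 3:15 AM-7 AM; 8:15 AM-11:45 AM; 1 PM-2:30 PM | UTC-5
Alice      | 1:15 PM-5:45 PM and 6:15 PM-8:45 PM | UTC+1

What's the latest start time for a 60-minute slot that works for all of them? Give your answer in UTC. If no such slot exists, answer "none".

Yuki in UTC: 09:15-11:00, 11:30-13:15, 13:30-15:00, 15:15-19:00 (subtract 4h to convert from UTC+4).
Idris in UTC: 09:30-10:00, 10:30-15:30 (subtract 4h to convert from UTC+4).
Aarav in UTC: 08:00-12:45, 13:45-14:15, 15:30-16:45, 18:00-18:30 (add 3h to convert from UTC-3).
Diego in UTC: 08:15-12:00, 13:15-16:45, 18:00-19:30 (add 5h to convert from UTC-5).
Alice in UTC: 12:15-16:45, 17:15-19:45 (subtract 1h to convert from UTC+1).
Yuki ∩ Idris: 09:30-10:00, 10:30-11:00, 11:30-13:15, 13:30-15:00, 15:15-15:30.
Yuki ∩ Idris ∩ Aarav: 09:30-10:00, 10:30-11:00, 11:30-12:45, 13:45-14:15.
Yuki ∩ Idris ∩ Aarav ∩ Diego: 09:30-10:00, 10:30-11:00, 11:30-12:00, 13:45-14:15.
Yuki ∩ Idris ∩ Aarav ∩ Diego ∩ Alice: 13:45-14:15.
So the common availability across everyone is 13:45-14:15.
No common window is at least 60 minutes long.

none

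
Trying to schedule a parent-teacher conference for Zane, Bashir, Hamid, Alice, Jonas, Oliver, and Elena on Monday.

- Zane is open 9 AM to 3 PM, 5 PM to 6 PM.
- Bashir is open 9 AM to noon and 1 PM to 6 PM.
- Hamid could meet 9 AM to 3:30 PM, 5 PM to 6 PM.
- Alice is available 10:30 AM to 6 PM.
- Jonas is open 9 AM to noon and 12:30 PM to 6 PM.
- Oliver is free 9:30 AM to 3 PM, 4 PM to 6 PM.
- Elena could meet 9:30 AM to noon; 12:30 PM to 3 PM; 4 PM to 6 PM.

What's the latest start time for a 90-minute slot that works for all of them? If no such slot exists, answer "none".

13:30

Zane ∩ Bashir: 09:00-12:00, 13:00-15:00, 17:00-18:00.
Zane ∩ Bashir ∩ Hamid: 09:00-12:00, 13:00-15:00, 17:00-18:00.
Zane ∩ Bashir ∩ Hamid ∩ Alice: 10:30-12:00, 13:00-15:00, 17:00-18:00.
Zane ∩ Bashir ∩ Hamid ∩ Alice ∩ Jonas: 10:30-12:00, 13:00-15:00, 17:00-18:00.
Zane ∩ Bashir ∩ Hamid ∩ Alice ∩ Jonas ∩ Oliver: 10:30-12:00, 13:00-15:00, 17:00-18:00.
Zane ∩ Bashir ∩ Hamid ∩ Alice ∩ Jonas ∩ Oliver ∩ Elena: 10:30-12:00, 13:00-15:00, 17:00-18:00.
So the common availability across everyone is 10:30-12:00, 13:00-15:00, 17:00-18:00.
The last common window of at least 90 minutes is 13:00-15:00; a 90-minute meeting can start as late as 13:30 and still end by 15:00.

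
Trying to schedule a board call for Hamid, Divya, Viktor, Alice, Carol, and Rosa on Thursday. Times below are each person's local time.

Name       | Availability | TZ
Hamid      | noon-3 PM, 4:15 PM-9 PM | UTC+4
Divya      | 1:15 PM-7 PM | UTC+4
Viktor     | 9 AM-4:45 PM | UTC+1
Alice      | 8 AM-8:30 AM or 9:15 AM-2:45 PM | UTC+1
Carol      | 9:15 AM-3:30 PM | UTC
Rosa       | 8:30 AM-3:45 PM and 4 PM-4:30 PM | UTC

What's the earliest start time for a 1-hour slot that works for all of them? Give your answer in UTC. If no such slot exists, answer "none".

09:15

Hamid in UTC: 08:00-11:00, 12:15-17:00 (subtract 4h to convert from UTC+4).
Divya in UTC: 09:15-15:00 (subtract 4h to convert from UTC+4).
Viktor in UTC: 08:00-15:45 (subtract 1h to convert from UTC+1).
Alice in UTC: 07:00-07:30, 08:15-13:45 (subtract 1h to convert from UTC+1).
Carol in UTC: 09:15-15:30.
Rosa in UTC: 08:30-15:45, 16:00-16:30.
Hamid ∩ Divya: 09:15-11:00, 12:15-15:00.
Hamid ∩ Divya ∩ Viktor: 09:15-11:00, 12:15-15:00.
Hamid ∩ Divya ∩ Viktor ∩ Alice: 09:15-11:00, 12:15-13:45.
Hamid ∩ Divya ∩ Viktor ∩ Alice ∩ Carol: 09:15-11:00, 12:15-13:45.
Hamid ∩ Divya ∩ Viktor ∩ Alice ∩ Carol ∩ Rosa: 09:15-11:00, 12:15-13:45.
The first common window of at least 60 minutes is 09:15-11:00, so the earliest start is 09:15.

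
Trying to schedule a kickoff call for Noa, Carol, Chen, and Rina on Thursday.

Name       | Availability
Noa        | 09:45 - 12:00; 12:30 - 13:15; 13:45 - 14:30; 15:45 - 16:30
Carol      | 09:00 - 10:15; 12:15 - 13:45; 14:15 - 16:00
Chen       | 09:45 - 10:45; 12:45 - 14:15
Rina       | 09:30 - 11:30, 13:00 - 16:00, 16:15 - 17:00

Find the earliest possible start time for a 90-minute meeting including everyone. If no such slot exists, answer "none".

Noa ∩ Carol: 09:45-10:15, 12:30-13:15, 14:15-14:30, 15:45-16:00.
Noa ∩ Carol ∩ Chen: 09:45-10:15, 12:45-13:15.
Noa ∩ Carol ∩ Chen ∩ Rina: 09:45-10:15, 13:00-13:15.
No common window is at least 90 minutes long.

none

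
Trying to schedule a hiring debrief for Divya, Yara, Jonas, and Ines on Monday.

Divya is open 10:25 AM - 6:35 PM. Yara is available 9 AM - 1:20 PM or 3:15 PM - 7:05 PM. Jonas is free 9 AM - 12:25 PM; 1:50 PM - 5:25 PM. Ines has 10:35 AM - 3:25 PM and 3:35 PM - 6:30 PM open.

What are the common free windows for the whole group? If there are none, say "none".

Divya ∩ Yara: 10:25-13:20, 15:15-18:35.
Divya ∩ Yara ∩ Jonas: 10:25-12:25, 15:15-17:25.
Divya ∩ Yara ∩ Jonas ∩ Ines: 10:35-12:25, 15:15-15:25, 15:35-17:25.
Those are the intersection windows.

10:35-12:25, 15:15-15:25, 15:35-17:25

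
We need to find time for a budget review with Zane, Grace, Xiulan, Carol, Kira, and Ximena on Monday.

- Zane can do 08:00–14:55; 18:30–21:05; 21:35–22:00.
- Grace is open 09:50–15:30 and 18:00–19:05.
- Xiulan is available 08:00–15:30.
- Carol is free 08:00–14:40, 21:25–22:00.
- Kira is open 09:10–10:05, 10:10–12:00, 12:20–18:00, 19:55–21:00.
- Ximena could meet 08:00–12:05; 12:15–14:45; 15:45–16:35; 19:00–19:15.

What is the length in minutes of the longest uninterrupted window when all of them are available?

Zane ∩ Grace: 09:50-14:55, 18:30-19:05.
Zane ∩ Grace ∩ Xiulan: 09:50-14:55.
Zane ∩ Grace ∩ Xiulan ∩ Carol: 09:50-14:40.
Zane ∩ Grace ∩ Xiulan ∩ Carol ∩ Kira: 09:50-10:05, 10:10-12:00, 12:20-14:40.
Zane ∩ Grace ∩ Xiulan ∩ Carol ∩ Kira ∩ Ximena: 09:50-10:05, 10:10-12:00, 12:20-14:40.
Those are the intersection windows.
The longest is 12:20-14:40 at 140 minutes.

140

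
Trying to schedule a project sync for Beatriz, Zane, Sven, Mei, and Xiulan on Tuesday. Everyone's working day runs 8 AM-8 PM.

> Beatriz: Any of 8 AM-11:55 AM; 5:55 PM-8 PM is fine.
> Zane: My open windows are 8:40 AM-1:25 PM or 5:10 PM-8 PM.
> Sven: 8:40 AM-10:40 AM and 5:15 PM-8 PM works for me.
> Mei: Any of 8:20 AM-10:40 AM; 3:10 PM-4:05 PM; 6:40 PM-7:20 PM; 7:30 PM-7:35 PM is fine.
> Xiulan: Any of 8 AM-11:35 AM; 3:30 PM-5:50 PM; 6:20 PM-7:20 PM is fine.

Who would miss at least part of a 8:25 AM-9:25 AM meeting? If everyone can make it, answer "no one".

Sven, Zane

Beatriz: free for 08:25-09:25. Zane: not fully free for 08:25-09:25. Sven: not fully free for 08:25-09:25. Mei: free for 08:25-09:25. Xiulan: free for 08:25-09:25.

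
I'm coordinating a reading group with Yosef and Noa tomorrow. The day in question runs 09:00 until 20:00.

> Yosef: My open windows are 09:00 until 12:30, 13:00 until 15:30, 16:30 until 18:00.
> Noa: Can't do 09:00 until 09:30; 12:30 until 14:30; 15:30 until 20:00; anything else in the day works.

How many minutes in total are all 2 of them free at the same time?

240

Yosef free: 09:00-12:30, 13:00-15:30, 16:30-18:00.
Noa free: 09:30-12:30, 14:30-15:30 (invert busy blocks within the working day).
Yosef ∩ Noa: 09:30-12:30, 14:30-15:30.
Summing the common windows: 180 + 60 = 240 minutes.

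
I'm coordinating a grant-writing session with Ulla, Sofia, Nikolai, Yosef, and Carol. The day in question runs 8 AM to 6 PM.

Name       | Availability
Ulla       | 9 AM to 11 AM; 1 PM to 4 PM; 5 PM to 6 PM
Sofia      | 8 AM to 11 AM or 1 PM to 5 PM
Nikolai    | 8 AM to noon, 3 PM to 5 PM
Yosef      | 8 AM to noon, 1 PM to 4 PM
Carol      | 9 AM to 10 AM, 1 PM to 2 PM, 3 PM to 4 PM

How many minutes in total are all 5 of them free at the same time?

Ulla ∩ Sofia: 09:00-11:00, 13:00-16:00.
Ulla ∩ Sofia ∩ Nikolai: 09:00-11:00, 15:00-16:00.
Ulla ∩ Sofia ∩ Nikolai ∩ Yosef: 09:00-11:00, 15:00-16:00.
Ulla ∩ Sofia ∩ Nikolai ∩ Yosef ∩ Carol: 09:00-10:00, 15:00-16:00.
So the common availability across everyone is 09:00-10:00, 15:00-16:00.
Summing the common windows: 60 + 60 = 120 minutes.

120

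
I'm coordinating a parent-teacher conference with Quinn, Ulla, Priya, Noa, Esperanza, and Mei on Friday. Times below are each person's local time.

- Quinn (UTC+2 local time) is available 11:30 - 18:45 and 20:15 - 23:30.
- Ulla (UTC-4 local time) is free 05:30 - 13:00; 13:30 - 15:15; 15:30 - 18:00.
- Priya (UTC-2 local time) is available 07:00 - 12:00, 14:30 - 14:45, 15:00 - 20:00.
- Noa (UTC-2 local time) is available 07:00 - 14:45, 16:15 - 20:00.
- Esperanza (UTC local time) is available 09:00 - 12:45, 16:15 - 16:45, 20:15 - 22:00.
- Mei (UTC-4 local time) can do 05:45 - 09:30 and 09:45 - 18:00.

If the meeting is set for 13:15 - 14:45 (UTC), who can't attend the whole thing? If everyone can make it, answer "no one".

Quinn in UTC: 09:30-16:45, 18:15-21:30 (subtract 2h to convert from UTC+2).
Ulla in UTC: 09:30-17:00, 17:30-19:15, 19:30-22:00 (add 4h to convert from UTC-4).
Priya in UTC: 09:00-14:00, 16:30-16:45, 17:00-22:00 (add 2h to convert from UTC-2).
Noa in UTC: 09:00-16:45, 18:15-22:00 (add 2h to convert from UTC-2).
Esperanza in UTC: 09:00-12:45, 16:15-16:45, 20:15-22:00.
Mei in UTC: 09:45-13:30, 13:45-22:00 (add 4h to convert from UTC-4).
Quinn: free for 13:15-14:45. Ulla: free for 13:15-14:45. Priya: not fully free for 13:15-14:45. Noa: free for 13:15-14:45. Esperanza: not fully free for 13:15-14:45. Mei: not fully free for 13:15-14:45.

Esperanza, Mei, Priya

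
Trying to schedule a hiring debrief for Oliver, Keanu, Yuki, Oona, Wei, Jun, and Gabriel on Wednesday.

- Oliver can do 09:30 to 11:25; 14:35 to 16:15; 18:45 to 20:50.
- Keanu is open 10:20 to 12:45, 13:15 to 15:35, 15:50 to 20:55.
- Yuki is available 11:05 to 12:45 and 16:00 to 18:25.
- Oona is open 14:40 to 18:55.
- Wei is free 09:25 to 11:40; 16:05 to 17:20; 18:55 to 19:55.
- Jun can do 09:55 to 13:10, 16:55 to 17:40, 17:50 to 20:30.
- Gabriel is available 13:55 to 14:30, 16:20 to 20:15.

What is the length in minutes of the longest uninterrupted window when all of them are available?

0

Oliver ∩ Keanu: 10:20-11:25, 14:35-15:35, 15:50-16:15, 18:45-20:50.
Oliver ∩ Keanu ∩ Yuki: 11:05-11:25, 16:00-16:15.
Oliver ∩ Keanu ∩ Yuki ∩ Oona: 16:00-16:15.
Oliver ∩ Keanu ∩ Yuki ∩ Oona ∩ Wei: 16:05-16:15.
Oliver ∩ Keanu ∩ Yuki ∩ Oona ∩ Wei ∩ Jun: ∅.
Oliver ∩ Keanu ∩ Yuki ∩ Oona ∩ Wei ∩ Jun ∩ Gabriel: ∅.
There is no time when everyone is free.
No common window exists, so the longest block is 0 minutes.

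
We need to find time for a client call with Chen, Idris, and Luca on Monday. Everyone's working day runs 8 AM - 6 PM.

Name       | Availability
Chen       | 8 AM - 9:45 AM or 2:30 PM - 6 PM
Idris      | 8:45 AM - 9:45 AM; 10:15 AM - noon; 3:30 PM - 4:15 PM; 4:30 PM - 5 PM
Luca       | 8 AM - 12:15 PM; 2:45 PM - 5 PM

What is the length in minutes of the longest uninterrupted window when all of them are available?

Chen ∩ Idris: 08:45-09:45, 15:30-16:15, 16:30-17:00.
Chen ∩ Idris ∩ Luca: 08:45-09:45, 15:30-16:15, 16:30-17:00.
So the common availability across everyone is 08:45-09:45, 15:30-16:15, 16:30-17:00.
The longest is 08:45-09:45 at 60 minutes.

60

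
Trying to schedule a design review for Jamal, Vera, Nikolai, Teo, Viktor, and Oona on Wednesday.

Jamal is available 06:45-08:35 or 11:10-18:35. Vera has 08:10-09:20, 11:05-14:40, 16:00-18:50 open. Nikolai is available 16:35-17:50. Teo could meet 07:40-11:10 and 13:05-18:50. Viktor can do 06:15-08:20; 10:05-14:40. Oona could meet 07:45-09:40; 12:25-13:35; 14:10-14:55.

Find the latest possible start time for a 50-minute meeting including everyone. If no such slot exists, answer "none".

Jamal ∩ Vera: 08:10-08:35, 11:10-14:40, 16:00-18:35.
Jamal ∩ Vera ∩ Nikolai: 16:35-17:50.
Jamal ∩ Vera ∩ Nikolai ∩ Teo: 16:35-17:50.
Jamal ∩ Vera ∩ Nikolai ∩ Teo ∩ Viktor: ∅.
Jamal ∩ Vera ∩ Nikolai ∩ Teo ∩ Viktor ∩ Oona: ∅.
There is no time when everyone is free.
No common window is at least 50 minutes long.

none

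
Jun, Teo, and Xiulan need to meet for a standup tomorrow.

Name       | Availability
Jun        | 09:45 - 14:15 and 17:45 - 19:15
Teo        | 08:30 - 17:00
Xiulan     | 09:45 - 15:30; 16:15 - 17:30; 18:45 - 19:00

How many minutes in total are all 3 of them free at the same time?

270

Jun ∩ Teo: 09:45-14:15.
Jun ∩ Teo ∩ Xiulan: 09:45-14:15.
So the common availability across everyone is 09:45-14:15.
That's a single block of 270 minutes.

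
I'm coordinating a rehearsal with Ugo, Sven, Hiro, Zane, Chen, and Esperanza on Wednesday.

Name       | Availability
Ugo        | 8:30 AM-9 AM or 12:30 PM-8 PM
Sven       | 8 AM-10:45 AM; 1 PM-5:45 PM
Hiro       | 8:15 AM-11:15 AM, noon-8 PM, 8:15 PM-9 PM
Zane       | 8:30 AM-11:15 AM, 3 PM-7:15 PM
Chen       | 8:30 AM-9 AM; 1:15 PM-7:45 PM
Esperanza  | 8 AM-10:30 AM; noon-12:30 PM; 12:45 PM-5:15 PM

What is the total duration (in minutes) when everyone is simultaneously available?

165

Ugo ∩ Sven: 08:30-09:00, 13:00-17:45.
Ugo ∩ Sven ∩ Hiro: 08:30-09:00, 13:00-17:45.
Ugo ∩ Sven ∩ Hiro ∩ Zane: 08:30-09:00, 15:00-17:45.
Ugo ∩ Sven ∩ Hiro ∩ Zane ∩ Chen: 08:30-09:00, 15:00-17:45.
Ugo ∩ Sven ∩ Hiro ∩ Zane ∩ Chen ∩ Esperanza: 08:30-09:00, 15:00-17:15.
So the common availability across everyone is 08:30-09:00, 15:00-17:15.
Summing the common windows: 30 + 135 = 165 minutes.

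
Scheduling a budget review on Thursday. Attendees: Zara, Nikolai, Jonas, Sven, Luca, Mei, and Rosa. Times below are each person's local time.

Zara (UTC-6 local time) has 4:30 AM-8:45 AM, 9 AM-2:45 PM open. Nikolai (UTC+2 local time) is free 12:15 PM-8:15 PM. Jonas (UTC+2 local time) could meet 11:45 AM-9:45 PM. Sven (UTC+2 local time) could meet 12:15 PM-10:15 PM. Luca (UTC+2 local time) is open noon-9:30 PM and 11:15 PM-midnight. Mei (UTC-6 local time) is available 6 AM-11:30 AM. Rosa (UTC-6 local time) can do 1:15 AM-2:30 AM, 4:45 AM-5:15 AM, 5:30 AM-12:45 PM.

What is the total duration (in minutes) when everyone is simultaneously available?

Zara in UTC: 10:30-14:45, 15:00-20:45 (add 6h to convert from UTC-6).
Nikolai in UTC: 10:15-18:15 (subtract 2h to convert from UTC+2).
Jonas in UTC: 09:45-19:45 (subtract 2h to convert from UTC+2).
Sven in UTC: 10:15-20:15 (subtract 2h to convert from UTC+2).
Luca in UTC: 10:00-19:30, 21:15-22:00 (subtract 2h to convert from UTC+2).
Mei in UTC: 12:00-17:30 (add 6h to convert from UTC-6).
Rosa in UTC: 07:15-08:30, 10:45-11:15, 11:30-18:45 (add 6h to convert from UTC-6).
Zara ∩ Nikolai: 10:30-14:45, 15:00-18:15.
Zara ∩ Nikolai ∩ Jonas: 10:30-14:45, 15:00-18:15.
Zara ∩ Nikolai ∩ Jonas ∩ Sven: 10:30-14:45, 15:00-18:15.
Zara ∩ Nikolai ∩ Jonas ∩ Sven ∩ Luca: 10:30-14:45, 15:00-18:15.
Zara ∩ Nikolai ∩ Jonas ∩ Sven ∩ Luca ∩ Mei: 12:00-14:45, 15:00-17:30.
Zara ∩ Nikolai ∩ Jonas ∩ Sven ∩ Luca ∩ Mei ∩ Rosa: 12:00-14:45, 15:00-17:30.
Summing the common windows: 165 + 150 = 315 minutes.

315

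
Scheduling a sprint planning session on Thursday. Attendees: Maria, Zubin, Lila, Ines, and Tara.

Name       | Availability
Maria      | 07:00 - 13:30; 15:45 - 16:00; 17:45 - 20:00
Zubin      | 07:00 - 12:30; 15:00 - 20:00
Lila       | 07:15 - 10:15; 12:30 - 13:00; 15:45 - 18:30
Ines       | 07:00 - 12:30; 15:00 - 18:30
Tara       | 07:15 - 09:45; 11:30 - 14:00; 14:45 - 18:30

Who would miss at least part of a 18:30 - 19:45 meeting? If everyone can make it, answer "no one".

Maria: free for 18:30-19:45. Zubin: free for 18:30-19:45. Lila: not fully free for 18:30-19:45. Ines: not fully free for 18:30-19:45. Tara: not fully free for 18:30-19:45.

Ines, Lila, Tara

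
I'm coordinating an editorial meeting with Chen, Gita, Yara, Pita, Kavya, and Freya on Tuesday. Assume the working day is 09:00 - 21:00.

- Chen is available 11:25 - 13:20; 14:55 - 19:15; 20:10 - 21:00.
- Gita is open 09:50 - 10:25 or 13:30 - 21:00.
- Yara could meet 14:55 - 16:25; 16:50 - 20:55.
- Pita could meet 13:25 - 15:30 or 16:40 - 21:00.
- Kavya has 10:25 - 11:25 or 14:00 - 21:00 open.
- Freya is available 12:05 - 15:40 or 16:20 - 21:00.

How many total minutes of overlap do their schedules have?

Chen ∩ Gita: 14:55-19:15, 20:10-21:00.
Chen ∩ Gita ∩ Yara: 14:55-16:25, 16:50-19:15, 20:10-20:55.
Chen ∩ Gita ∩ Yara ∩ Pita: 14:55-15:30, 16:50-19:15, 20:10-20:55.
Chen ∩ Gita ∩ Yara ∩ Pita ∩ Kavya: 14:55-15:30, 16:50-19:15, 20:10-20:55.
Chen ∩ Gita ∩ Yara ∩ Pita ∩ Kavya ∩ Freya: 14:55-15:30, 16:50-19:15, 20:10-20:55.
Summing the common windows: 35 + 145 + 45 = 225 minutes.

225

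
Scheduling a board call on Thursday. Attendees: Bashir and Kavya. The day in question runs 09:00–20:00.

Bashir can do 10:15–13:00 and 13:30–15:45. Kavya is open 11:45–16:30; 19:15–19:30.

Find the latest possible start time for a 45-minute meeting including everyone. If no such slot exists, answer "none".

15:00

Bashir ∩ Kavya: 11:45-13:00, 13:30-15:45.
The last common window of at least 45 minutes is 13:30-15:45; a 45-minute meeting can start as late as 15:00 and still end by 15:45.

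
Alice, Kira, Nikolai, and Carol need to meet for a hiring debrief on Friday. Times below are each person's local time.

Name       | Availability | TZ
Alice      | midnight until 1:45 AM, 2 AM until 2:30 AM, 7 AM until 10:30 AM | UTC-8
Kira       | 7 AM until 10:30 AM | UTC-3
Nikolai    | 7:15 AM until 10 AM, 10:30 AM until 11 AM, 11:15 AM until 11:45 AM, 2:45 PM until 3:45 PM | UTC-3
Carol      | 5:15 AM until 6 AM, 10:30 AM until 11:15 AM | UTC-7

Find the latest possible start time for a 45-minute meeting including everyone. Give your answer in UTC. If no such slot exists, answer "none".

none

Alice in UTC: 08:00-09:45, 10:00-10:30, 15:00-18:30 (add 8h to convert from UTC-8).
Kira in UTC: 10:00-13:30 (add 3h to convert from UTC-3).
Nikolai in UTC: 10:15-13:00, 13:30-14:00, 14:15-14:45, 17:45-18:45 (add 3h to convert from UTC-3).
Carol in UTC: 12:15-13:00, 17:30-18:15 (add 7h to convert from UTC-7).
Alice ∩ Kira: 10:00-10:30.
Alice ∩ Kira ∩ Nikolai: 10:15-10:30.
Alice ∩ Kira ∩ Nikolai ∩ Carol: ∅.
There is no time when everyone is free.
No common window is at least 45 minutes long.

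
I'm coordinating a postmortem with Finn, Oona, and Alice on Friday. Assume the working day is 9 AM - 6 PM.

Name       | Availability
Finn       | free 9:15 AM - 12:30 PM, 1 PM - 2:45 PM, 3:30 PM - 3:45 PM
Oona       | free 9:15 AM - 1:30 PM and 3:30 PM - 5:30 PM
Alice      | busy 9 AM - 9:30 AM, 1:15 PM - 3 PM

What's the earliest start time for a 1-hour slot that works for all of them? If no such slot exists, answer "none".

Finn free: 09:15-12:30, 13:00-14:45, 15:30-15:45.
Oona free: 09:15-13:30, 15:30-17:30.
Alice free: 09:30-13:15, 15:00-18:00 (invert busy blocks within the working day).
Finn ∩ Oona: 09:15-12:30, 13:00-13:30, 15:30-15:45.
Finn ∩ Oona ∩ Alice: 09:30-12:30, 13:00-13:15, 15:30-15:45.
The first common window of at least 60 minutes is 09:30-12:30, so the earliest start is 09:30.

09:30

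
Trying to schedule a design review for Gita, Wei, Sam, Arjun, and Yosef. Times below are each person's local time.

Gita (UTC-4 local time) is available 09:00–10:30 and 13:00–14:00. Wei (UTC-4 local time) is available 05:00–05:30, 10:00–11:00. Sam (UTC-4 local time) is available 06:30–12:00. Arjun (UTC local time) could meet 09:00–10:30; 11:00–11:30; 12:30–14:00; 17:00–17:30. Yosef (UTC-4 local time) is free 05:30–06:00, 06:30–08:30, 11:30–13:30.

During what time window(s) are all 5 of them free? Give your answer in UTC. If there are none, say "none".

none

Gita in UTC: 13:00-14:30, 17:00-18:00 (add 4h to convert from UTC-4).
Wei in UTC: 09:00-09:30, 14:00-15:00 (add 4h to convert from UTC-4).
Sam in UTC: 10:30-16:00 (add 4h to convert from UTC-4).
Arjun in UTC: 09:00-10:30, 11:00-11:30, 12:30-14:00, 17:00-17:30.
Yosef in UTC: 09:30-10:00, 10:30-12:30, 15:30-17:30 (add 4h to convert from UTC-4).
Gita ∩ Wei: 14:00-14:30.
Gita ∩ Wei ∩ Sam: 14:00-14:30.
Gita ∩ Wei ∩ Sam ∩ Arjun: ∅.
Gita ∩ Wei ∩ Sam ∩ Arjun ∩ Yosef: ∅.
There is no time when everyone is free.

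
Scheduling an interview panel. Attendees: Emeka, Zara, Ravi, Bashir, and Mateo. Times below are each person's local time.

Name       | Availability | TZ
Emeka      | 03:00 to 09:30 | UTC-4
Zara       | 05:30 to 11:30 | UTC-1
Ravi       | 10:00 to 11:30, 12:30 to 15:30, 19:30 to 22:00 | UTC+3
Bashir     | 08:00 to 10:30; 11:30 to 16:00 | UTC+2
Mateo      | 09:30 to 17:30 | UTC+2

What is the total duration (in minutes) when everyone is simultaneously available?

240

Emeka in UTC: 07:00-13:30 (add 4h to convert from UTC-4).
Zara in UTC: 06:30-12:30 (add 1h to convert from UTC-1).
Ravi in UTC: 07:00-08:30, 09:30-12:30, 16:30-19:00 (subtract 3h to convert from UTC+3).
Bashir in UTC: 06:00-08:30, 09:30-14:00 (subtract 2h to convert from UTC+2).
Mateo in UTC: 07:30-15:30 (subtract 2h to convert from UTC+2).
Emeka ∩ Zara: 07:00-12:30.
Emeka ∩ Zara ∩ Ravi: 07:00-08:30, 09:30-12:30.
Emeka ∩ Zara ∩ Ravi ∩ Bashir: 07:00-08:30, 09:30-12:30.
Emeka ∩ Zara ∩ Ravi ∩ Bashir ∩ Mateo: 07:30-08:30, 09:30-12:30.
So the common availability across everyone is 07:30-08:30, 09:30-12:30.
Summing the common windows: 60 + 180 = 240 minutes.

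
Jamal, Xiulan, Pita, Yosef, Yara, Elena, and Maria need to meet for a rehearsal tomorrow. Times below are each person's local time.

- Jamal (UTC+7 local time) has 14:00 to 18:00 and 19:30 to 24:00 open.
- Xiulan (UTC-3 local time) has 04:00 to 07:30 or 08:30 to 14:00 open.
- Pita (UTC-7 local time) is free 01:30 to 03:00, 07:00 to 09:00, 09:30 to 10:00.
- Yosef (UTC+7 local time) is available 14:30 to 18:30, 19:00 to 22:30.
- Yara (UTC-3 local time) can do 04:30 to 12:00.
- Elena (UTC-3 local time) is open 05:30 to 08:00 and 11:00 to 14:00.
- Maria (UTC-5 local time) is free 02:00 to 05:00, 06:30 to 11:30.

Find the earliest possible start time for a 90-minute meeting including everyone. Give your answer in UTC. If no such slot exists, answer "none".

08:30

Jamal in UTC: 07:00-11:00, 12:30-17:00 (subtract 7h to convert from UTC+7).
Xiulan in UTC: 07:00-10:30, 11:30-17:00 (add 3h to convert from UTC-3).
Pita in UTC: 08:30-10:00, 14:00-16:00, 16:30-17:00 (add 7h to convert from UTC-7).
Yosef in UTC: 07:30-11:30, 12:00-15:30 (subtract 7h to convert from UTC+7).
Yara in UTC: 07:30-15:00 (add 3h to convert from UTC-3).
Elena in UTC: 08:30-11:00, 14:00-17:00 (add 3h to convert from UTC-3).
Maria in UTC: 07:00-10:00, 11:30-16:30 (add 5h to convert from UTC-5).
Jamal ∩ Xiulan: 07:00-10:30, 12:30-17:00.
Jamal ∩ Xiulan ∩ Pita: 08:30-10:00, 14:00-16:00, 16:30-17:00.
Jamal ∩ Xiulan ∩ Pita ∩ Yosef: 08:30-10:00, 14:00-15:30.
Jamal ∩ Xiulan ∩ Pita ∩ Yosef ∩ Yara: 08:30-10:00, 14:00-15:00.
Jamal ∩ Xiulan ∩ Pita ∩ Yosef ∩ Yara ∩ Elena: 08:30-10:00, 14:00-15:00.
Jamal ∩ Xiulan ∩ Pita ∩ Yosef ∩ Yara ∩ Elena ∩ Maria: 08:30-10:00, 14:00-15:00.
The first common window of at least 90 minutes is 08:30-10:00, so the earliest start is 08:30.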